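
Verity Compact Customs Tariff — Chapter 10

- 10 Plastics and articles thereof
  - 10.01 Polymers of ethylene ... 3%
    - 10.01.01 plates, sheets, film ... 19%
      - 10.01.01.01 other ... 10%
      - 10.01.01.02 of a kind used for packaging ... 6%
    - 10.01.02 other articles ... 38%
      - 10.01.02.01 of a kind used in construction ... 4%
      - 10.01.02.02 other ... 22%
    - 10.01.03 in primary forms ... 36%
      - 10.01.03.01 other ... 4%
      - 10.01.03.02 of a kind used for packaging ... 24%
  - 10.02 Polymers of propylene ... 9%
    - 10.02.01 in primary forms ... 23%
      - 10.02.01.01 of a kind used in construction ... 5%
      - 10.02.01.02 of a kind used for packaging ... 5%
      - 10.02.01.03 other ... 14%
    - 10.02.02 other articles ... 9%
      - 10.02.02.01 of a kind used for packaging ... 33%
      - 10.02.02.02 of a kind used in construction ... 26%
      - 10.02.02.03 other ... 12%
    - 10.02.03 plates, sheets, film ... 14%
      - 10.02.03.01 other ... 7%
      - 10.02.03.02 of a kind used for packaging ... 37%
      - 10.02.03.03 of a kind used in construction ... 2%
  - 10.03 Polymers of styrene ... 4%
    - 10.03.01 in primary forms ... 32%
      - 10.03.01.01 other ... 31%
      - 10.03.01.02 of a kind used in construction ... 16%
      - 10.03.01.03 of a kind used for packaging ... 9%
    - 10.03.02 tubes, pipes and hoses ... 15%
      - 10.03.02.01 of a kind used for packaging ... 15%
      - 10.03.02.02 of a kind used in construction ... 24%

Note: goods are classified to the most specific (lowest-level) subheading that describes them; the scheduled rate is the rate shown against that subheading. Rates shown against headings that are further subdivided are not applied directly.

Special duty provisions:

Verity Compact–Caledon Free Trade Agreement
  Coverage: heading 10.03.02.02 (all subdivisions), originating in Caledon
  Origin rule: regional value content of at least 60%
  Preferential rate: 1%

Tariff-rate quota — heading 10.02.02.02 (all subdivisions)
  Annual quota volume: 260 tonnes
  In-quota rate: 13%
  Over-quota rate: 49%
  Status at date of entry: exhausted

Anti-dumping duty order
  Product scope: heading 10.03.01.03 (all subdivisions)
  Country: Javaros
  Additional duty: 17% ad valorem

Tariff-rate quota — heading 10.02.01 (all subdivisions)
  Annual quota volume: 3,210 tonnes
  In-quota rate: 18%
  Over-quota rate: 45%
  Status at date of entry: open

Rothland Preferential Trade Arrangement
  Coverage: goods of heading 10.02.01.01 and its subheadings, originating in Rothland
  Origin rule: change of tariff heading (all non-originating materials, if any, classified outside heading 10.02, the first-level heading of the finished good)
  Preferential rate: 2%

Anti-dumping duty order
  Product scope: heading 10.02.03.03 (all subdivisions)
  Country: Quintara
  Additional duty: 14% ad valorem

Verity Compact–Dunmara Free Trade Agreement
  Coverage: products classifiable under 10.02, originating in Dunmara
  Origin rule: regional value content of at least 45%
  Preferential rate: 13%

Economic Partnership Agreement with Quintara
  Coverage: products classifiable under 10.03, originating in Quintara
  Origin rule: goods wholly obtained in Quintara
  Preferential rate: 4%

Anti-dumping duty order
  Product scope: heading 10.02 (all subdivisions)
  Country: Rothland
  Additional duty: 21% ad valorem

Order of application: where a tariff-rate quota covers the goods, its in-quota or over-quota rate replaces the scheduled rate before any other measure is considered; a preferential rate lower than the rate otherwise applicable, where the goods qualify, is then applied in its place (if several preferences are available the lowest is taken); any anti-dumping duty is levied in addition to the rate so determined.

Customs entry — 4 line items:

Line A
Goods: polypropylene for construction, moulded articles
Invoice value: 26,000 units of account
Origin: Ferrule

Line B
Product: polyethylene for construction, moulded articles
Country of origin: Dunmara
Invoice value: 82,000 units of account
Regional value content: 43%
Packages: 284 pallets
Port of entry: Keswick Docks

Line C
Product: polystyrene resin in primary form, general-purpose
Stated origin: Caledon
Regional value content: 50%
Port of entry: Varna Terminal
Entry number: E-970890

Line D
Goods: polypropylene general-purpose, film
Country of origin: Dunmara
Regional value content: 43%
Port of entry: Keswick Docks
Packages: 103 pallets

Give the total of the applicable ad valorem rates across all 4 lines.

Line A: polypropylene → 10.02; moulded articles → 10.02.02; for construction → 10.02.02.02. Scheduled 26%. quota on 10.02.02.02 exhausted → over-quota 49%. → 49%.
Line B: polyethylene → 10.01; moulded articles → 10.01.02; for construction → 10.01.02.01. Scheduled 4%. Dunmara agreement on 10.02: 10.01.02.01 not covered. → 4%.
Line C: polystyrene → 10.03; resin in primary form → 10.03.01; general-purpose → 10.03.01.01. Scheduled 31%. Caledon agreement on 10.03.02.02: 10.03.01.01 not covered. → 31%.
Line D: polypropylene → 10.02; film → 10.02.03; general-purpose → 10.02.03.01. Scheduled 7%. Dunmara agreement on 10.02: RVC < 45%. → 7%.
Sum: 49% + 4% + 31% + 7% = 91%.

91%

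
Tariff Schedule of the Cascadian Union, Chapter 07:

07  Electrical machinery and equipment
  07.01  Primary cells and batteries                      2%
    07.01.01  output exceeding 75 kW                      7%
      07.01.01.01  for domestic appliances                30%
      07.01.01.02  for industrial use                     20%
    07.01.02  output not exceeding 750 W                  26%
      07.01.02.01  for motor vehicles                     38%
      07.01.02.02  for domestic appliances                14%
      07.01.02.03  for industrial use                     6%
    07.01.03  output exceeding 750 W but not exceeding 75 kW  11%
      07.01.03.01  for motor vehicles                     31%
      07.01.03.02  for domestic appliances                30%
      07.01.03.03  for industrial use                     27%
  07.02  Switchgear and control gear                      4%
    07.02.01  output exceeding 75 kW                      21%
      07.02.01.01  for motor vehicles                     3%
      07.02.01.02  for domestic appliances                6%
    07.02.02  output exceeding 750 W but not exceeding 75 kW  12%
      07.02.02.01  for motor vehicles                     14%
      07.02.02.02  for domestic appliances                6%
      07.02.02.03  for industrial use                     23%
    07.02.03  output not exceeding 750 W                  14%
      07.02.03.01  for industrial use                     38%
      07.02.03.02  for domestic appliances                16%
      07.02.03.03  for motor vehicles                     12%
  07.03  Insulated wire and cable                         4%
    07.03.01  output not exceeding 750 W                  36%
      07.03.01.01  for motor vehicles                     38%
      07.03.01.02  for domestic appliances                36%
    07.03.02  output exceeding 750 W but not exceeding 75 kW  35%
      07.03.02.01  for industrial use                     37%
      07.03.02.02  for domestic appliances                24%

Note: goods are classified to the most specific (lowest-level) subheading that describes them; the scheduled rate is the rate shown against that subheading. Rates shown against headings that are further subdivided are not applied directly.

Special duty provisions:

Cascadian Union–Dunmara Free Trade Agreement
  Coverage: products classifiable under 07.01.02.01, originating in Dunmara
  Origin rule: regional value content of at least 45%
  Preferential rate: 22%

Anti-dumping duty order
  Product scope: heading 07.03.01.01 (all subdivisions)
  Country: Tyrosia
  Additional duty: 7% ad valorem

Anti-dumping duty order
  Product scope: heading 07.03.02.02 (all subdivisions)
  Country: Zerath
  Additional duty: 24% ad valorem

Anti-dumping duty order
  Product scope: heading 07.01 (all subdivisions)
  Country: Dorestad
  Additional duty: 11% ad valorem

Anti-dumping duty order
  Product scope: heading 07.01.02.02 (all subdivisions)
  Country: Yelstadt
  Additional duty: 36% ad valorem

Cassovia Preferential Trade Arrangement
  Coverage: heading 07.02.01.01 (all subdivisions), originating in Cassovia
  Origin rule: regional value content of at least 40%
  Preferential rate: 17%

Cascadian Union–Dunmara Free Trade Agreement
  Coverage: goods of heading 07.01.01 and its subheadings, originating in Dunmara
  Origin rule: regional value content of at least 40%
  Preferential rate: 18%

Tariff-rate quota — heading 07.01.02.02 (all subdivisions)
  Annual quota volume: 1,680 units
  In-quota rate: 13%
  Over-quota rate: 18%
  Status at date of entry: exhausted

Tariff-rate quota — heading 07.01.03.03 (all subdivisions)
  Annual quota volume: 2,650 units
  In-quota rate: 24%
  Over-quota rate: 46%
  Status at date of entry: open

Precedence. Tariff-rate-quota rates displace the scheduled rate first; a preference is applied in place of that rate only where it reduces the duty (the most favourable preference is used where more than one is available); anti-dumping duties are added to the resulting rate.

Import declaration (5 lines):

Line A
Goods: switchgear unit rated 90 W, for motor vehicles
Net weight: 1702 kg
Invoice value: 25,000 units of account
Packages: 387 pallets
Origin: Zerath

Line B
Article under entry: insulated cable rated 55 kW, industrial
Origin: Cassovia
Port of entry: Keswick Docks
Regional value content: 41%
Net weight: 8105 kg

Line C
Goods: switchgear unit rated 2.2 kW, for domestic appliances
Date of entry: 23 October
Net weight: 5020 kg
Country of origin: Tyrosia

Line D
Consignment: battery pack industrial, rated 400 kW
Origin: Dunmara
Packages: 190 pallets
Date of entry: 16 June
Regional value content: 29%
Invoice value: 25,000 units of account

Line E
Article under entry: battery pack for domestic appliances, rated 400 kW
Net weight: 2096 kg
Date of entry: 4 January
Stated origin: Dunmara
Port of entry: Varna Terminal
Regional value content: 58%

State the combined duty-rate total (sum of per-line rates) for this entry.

93%

Line A: switchgear unit → 07.02; rated 90 W → 07.02.03; for motor vehicles → 07.02.03.03. Scheduled 12%. No special measure applies. → 12%.
Line B: insulated cable → 07.03; rated 55 kW → 07.03.02; industrial → 07.03.02.01. Scheduled 37%. Cassovia agreement on 07.02.01.01: 07.03.02.01 not covered. → 37%.
Line C: switchgear unit → 07.02; rated 2.2 kW → 07.02.02; for domestic appliances → 07.02.02.02. Scheduled 6%. No special measure applies. → 6%.
Line D: battery pack → 07.01; rated 400 kW → 07.01.01; industrial → 07.01.01.02. Scheduled 20%. Dunmara agreement on 07.01.02.01: 07.01.01.02 not covered; Dunmara agreement on 07.01.01: RVC < 40%. → 20%.
Line E: battery pack → 07.01; rated 400 kW → 07.01.01; for domestic appliances → 07.01.01.01. Scheduled 30%. Dunmara agreement on 07.01.02.01: 07.01.01.01 not covered; Dunmara agreement on 07.01.01: RVC ≥ 40% → 18% available; preferential 18%. → 18%.
Sum: 12% + 37% + 6% + 20% + 18% = 93%.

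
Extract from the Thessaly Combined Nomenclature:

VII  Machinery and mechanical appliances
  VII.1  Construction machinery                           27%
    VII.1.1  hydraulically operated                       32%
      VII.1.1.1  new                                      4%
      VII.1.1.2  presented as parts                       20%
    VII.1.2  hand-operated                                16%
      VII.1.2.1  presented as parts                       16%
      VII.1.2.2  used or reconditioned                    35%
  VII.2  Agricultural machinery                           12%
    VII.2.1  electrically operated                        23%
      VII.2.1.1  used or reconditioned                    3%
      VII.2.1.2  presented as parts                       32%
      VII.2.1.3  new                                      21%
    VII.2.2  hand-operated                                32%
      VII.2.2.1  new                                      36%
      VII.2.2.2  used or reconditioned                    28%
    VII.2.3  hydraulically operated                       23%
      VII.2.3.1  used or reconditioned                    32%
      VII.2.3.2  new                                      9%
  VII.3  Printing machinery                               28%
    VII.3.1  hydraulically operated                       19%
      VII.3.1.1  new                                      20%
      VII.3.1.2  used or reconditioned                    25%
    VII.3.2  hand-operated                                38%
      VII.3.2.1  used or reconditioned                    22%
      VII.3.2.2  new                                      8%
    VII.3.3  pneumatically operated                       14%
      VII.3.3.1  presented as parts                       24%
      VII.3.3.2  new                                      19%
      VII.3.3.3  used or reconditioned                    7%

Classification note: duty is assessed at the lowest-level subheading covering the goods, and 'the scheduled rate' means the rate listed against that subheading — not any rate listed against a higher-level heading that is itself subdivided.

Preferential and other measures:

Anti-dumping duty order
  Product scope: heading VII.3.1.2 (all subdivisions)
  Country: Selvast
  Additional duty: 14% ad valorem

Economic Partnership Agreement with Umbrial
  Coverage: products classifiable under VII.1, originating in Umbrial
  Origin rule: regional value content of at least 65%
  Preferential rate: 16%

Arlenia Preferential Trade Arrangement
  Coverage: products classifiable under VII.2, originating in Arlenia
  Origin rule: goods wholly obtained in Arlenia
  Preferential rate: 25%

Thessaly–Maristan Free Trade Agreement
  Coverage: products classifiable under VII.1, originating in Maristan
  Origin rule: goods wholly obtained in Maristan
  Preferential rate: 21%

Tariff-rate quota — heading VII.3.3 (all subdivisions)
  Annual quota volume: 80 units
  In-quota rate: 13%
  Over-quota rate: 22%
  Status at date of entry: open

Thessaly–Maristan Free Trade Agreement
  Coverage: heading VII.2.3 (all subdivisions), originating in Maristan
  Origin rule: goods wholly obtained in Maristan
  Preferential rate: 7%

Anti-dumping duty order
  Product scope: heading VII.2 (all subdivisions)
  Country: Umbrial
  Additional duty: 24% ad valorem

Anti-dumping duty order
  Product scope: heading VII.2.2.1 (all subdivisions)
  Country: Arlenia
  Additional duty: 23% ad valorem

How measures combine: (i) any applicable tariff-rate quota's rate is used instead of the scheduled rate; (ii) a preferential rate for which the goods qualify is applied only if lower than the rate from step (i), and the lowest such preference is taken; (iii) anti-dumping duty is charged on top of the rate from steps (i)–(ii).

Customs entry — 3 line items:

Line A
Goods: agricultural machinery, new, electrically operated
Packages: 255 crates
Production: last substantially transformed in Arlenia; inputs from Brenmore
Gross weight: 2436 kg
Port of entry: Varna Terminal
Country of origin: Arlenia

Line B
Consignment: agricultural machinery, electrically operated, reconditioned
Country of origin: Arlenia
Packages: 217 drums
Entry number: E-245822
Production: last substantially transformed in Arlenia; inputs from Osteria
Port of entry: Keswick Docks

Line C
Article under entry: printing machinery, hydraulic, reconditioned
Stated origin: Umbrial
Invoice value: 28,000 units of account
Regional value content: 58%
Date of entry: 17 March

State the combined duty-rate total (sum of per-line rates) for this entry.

Line A: agricultural → VII.2; electrically operated → VII.2.1; new → VII.2.1.3. Scheduled 21%. Arlenia agreement on VII.2: not wholly obtained. → 21%.
Line B: agricultural → VII.2; electrically operated → VII.2.1; reconditioned → VII.2.1.1. Scheduled 3%. Arlenia agreement on VII.2: not wholly obtained. → 3%.
Line C: printing → VII.3; hydraulic → VII.3.1; reconditioned → VII.3.1.2. Scheduled 25%. Umbrial agreement on VII.1: VII.3.1.2 not covered. → 25%.
Sum: 21% + 3% + 25% = 49%.

49%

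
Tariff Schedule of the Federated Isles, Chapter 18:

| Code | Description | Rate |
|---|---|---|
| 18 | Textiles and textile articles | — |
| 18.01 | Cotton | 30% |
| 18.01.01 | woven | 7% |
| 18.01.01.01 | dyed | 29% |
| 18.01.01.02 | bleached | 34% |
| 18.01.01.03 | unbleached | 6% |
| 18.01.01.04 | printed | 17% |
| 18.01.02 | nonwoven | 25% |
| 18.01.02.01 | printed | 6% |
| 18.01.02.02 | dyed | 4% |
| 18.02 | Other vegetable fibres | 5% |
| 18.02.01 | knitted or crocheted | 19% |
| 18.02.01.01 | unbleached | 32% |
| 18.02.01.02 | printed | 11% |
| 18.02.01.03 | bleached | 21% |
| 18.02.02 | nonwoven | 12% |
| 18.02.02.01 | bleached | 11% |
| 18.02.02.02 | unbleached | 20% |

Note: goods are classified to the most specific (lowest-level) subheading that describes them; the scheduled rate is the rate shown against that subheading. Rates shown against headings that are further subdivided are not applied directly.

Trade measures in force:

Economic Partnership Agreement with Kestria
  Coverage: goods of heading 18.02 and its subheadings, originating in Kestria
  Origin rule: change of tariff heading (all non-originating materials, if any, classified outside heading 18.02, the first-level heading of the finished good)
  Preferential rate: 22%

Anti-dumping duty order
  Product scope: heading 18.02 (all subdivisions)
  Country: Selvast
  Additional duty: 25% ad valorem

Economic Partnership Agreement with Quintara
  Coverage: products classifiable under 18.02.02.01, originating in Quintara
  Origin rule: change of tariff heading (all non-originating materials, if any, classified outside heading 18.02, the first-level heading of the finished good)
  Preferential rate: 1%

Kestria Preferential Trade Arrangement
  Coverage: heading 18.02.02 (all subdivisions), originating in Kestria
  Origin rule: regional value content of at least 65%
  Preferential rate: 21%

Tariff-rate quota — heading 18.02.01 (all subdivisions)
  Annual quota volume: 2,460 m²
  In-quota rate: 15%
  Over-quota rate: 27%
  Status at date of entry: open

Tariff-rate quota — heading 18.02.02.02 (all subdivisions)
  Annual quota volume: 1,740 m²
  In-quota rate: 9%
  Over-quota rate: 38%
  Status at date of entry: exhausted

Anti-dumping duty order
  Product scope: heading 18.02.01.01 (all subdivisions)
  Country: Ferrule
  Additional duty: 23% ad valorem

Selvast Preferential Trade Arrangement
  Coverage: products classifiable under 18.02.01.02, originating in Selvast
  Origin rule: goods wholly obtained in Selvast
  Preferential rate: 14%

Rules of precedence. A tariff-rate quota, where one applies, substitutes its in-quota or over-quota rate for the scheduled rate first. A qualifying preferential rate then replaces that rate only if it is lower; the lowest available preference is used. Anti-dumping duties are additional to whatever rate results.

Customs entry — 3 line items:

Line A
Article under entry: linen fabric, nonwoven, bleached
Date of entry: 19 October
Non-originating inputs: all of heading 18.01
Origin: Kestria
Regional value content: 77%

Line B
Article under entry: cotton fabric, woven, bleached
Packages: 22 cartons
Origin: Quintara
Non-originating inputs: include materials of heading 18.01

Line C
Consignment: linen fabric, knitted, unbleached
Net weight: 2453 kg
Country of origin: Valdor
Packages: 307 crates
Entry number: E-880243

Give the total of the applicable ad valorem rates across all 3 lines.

Line A: linen → 18.02; nonwoven → 18.02.02; bleached → 18.02.02.01. Scheduled 11%. Kestria agreement on 18.02: CTH met → 22% available; Kestria agreement on 18.02.02: RVC ≥ 65% → 21% available; preference 21% not lower than 11% → no reduction. → 11%.
Line B: cotton → 18.01; woven → 18.01.01; bleached → 18.01.01.02. Scheduled 34%. Quintara agreement on 18.02.02.01: 18.01.01.02 not covered. → 34%.
Line C: linen → 18.02; knitted → 18.02.01; unbleached → 18.02.01.01. Scheduled 32%. quota on 18.02.01 open → in-quota 15%. → 15%.
Sum: 11% + 34% + 15% = 60%.

60%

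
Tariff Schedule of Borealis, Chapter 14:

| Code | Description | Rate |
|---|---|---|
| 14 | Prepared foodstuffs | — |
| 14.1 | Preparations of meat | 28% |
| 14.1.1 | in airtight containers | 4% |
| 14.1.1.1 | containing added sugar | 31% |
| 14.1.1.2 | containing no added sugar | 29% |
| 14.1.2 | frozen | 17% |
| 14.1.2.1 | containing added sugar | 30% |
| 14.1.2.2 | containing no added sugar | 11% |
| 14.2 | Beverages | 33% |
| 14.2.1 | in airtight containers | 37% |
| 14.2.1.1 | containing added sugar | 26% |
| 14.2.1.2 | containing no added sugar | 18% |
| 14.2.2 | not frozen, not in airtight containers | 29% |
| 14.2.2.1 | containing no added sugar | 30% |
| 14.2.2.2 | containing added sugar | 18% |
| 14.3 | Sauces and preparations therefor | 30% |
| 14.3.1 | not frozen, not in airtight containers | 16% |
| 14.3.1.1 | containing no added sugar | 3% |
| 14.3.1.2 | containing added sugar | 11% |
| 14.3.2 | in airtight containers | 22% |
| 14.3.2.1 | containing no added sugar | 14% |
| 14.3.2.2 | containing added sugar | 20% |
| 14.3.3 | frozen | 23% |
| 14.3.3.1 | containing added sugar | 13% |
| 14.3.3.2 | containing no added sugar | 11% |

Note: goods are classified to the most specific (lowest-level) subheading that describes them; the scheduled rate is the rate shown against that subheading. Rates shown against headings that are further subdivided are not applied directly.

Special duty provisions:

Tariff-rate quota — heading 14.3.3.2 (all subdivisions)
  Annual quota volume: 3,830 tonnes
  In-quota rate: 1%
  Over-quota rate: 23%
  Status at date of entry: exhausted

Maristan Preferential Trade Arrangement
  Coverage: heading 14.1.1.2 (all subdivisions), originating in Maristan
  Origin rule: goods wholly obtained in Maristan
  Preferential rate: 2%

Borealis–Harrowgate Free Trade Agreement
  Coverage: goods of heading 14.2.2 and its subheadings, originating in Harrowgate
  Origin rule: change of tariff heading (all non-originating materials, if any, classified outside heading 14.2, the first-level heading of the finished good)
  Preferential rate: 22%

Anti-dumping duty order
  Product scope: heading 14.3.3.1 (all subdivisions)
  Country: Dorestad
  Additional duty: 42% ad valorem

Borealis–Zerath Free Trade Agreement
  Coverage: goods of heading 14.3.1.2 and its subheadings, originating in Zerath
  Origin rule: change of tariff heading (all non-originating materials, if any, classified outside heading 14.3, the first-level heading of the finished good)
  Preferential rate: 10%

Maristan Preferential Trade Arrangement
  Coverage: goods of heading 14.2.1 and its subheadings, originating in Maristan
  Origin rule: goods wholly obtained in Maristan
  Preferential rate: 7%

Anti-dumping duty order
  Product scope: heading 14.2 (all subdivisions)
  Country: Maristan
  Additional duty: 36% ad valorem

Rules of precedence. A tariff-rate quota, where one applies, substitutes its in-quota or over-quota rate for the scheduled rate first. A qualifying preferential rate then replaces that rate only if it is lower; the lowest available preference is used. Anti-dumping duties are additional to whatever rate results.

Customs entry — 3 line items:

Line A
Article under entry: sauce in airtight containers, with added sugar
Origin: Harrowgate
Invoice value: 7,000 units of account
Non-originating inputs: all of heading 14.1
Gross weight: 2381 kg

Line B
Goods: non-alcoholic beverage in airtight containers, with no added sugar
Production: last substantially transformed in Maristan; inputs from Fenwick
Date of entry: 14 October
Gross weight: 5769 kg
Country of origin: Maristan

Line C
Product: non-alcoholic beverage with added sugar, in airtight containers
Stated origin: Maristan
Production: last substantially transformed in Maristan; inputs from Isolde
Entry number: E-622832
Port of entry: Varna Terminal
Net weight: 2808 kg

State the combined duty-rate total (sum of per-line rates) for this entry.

136%

Line A: sauce → 14.3; in airtight containers → 14.3.2; with added sugar → 14.3.2.2. Scheduled 20%. Harrowgate agreement on 14.2.2: 14.3.2.2 not covered. → 20%.
Line B: non-alcoholic beverage → 14.2; in airtight containers → 14.2.1; with no added sugar → 14.2.1.2. Scheduled 18%. Maristan agreement on 14.1.1.2: 14.2.1.2 not covered; Maristan agreement on 14.2.1: not wholly obtained; anti-dumping (Maristan, 14.2): +36%; total 18% + 36% = 54%. → 54%.
Line C: non-alcoholic beverage → 14.2; in airtight containers → 14.2.1; with added sugar → 14.2.1.1. Scheduled 26%. Maristan agreement on 14.1.1.2: 14.2.1.1 not covered; Maristan agreement on 14.2.1: not wholly obtained; anti-dumping (Maristan, 14.2): +36%; total 26% + 36% = 62%. → 62%.
Sum: 20% + 54% + 62% = 136%.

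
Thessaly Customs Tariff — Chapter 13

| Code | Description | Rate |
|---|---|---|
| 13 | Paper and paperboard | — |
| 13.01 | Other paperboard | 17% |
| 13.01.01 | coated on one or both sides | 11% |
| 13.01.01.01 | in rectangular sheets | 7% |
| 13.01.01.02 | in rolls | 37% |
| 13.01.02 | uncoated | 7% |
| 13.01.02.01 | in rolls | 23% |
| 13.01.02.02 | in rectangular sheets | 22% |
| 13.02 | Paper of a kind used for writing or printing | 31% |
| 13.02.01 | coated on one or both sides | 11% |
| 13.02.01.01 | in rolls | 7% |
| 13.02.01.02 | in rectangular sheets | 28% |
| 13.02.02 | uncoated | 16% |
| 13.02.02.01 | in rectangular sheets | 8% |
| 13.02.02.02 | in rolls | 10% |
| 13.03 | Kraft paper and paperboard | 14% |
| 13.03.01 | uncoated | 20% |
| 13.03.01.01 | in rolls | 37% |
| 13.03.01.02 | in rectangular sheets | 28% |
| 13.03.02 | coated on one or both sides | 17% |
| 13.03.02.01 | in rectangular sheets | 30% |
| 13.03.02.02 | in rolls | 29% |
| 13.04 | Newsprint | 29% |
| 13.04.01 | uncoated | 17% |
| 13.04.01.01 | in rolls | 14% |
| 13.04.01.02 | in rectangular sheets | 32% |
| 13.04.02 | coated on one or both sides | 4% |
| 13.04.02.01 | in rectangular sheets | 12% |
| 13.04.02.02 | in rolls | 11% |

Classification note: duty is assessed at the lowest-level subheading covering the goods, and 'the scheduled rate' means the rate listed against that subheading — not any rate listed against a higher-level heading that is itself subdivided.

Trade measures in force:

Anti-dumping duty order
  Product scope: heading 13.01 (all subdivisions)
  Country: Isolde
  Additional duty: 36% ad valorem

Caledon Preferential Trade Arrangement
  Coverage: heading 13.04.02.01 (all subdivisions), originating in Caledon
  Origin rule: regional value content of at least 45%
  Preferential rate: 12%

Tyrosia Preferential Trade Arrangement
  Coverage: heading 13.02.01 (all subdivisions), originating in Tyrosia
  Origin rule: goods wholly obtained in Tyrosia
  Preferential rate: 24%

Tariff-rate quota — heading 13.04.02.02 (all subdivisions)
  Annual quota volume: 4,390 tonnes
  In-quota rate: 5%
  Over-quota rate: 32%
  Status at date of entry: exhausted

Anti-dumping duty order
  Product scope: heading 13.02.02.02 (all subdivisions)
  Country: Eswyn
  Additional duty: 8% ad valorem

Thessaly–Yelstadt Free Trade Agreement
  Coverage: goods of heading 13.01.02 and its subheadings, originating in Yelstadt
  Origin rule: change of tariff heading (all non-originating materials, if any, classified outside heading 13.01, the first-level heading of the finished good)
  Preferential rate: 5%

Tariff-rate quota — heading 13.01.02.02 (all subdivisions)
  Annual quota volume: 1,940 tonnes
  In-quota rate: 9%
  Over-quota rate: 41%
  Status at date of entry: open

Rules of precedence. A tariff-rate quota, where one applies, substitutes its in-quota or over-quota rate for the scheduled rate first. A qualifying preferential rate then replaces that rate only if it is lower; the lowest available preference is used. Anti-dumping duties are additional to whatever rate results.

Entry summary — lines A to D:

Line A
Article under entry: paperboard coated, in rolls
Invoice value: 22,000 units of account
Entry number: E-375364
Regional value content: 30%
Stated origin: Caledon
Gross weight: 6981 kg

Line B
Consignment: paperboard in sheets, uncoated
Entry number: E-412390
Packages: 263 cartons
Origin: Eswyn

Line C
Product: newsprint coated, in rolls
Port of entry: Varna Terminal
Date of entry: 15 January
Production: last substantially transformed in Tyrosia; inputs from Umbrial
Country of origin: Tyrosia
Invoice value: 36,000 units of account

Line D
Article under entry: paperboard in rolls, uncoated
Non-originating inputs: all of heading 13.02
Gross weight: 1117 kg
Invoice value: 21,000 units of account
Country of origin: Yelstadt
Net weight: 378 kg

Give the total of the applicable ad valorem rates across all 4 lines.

83%

Line A: paperboard → 13.01; coated → 13.01.01; in rolls → 13.01.01.02. Scheduled 37%. Caledon agreement on 13.04.02.01: 13.01.01.02 not covered. → 37%.
Line B: paperboard → 13.01; uncoated → 13.01.02; in sheets → 13.01.02.02. Scheduled 22%. quota on 13.01.02.02 open → in-quota 9%. → 9%.
Line C: newsprint → 13.04; coated → 13.04.02; in rolls → 13.04.02.02. Scheduled 11%. quota on 13.04.02.02 exhausted → over-quota 32%; Tyrosia agreement on 13.02.01: 13.04.02.02 not covered. → 32%.
Line D: paperboard → 13.01; uncoated → 13.01.02; in rolls → 13.01.02.01. Scheduled 23%. Yelstadt agreement on 13.01.02: CTH met → 5% available; preferential 5%. → 5%.
Sum: 37% + 9% + 32% + 5% = 83%.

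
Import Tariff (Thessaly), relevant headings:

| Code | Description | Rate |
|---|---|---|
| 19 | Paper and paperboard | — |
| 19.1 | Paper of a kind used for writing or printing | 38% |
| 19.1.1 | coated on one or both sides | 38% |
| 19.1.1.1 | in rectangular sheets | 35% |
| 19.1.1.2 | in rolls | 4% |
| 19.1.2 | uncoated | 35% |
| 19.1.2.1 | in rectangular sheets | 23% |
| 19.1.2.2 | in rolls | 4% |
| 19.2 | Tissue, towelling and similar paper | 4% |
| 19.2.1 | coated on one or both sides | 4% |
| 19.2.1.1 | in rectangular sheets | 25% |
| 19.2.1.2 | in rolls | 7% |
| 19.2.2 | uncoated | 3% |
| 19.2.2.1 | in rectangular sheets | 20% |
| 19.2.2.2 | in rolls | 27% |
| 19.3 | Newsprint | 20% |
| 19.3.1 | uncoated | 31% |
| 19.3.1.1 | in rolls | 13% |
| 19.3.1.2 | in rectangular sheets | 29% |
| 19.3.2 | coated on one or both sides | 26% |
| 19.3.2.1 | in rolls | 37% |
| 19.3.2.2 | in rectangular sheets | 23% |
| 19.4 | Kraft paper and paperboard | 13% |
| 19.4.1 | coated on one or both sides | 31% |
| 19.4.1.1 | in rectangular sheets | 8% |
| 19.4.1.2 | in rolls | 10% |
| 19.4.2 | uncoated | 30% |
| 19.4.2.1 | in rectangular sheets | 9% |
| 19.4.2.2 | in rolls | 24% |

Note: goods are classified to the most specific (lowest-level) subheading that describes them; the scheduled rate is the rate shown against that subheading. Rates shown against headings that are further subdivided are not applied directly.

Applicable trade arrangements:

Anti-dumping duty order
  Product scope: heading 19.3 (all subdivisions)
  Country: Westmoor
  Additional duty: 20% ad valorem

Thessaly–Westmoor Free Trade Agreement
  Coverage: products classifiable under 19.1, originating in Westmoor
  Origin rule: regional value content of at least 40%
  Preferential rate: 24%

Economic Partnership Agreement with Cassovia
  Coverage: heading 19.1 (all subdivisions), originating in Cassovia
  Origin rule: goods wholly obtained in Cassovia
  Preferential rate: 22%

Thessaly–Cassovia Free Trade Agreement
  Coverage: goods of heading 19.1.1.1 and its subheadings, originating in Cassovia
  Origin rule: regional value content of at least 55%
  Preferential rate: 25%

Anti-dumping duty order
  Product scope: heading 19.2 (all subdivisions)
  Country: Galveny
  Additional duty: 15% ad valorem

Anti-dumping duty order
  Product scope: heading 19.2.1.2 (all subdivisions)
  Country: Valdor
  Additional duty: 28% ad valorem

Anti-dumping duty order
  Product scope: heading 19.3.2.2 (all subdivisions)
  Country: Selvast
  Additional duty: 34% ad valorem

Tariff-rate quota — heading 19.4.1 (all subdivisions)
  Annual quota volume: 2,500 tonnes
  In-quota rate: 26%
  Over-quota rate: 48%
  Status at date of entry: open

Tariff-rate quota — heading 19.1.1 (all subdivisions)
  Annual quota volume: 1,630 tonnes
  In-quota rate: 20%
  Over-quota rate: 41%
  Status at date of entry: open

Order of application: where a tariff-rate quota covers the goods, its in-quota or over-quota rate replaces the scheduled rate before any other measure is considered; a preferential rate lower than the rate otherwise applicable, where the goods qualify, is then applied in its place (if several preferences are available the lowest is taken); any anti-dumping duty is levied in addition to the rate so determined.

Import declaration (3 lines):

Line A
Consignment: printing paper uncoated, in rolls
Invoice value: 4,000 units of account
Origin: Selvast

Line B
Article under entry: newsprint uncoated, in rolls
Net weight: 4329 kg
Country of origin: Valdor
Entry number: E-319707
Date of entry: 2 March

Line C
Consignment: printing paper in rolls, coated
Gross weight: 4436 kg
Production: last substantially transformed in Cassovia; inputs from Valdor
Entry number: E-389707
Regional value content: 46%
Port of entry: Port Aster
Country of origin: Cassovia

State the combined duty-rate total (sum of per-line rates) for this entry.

Line A: printing paper → 19.1; uncoated → 19.1.2; in rolls → 19.1.2.2. Scheduled 4%. No special measure applies. → 4%.
Line B: newsprint → 19.3; uncoated → 19.3.1; in rolls → 19.3.1.1. Scheduled 13%. No special measure applies. → 13%.
Line C: printing paper → 19.1; coated → 19.1.1; in rolls → 19.1.1.2. Scheduled 4%. quota on 19.1.1 open → in-quota 20%; Cassovia agreement on 19.1: not wholly obtained; Cassovia agreement on 19.1.1.1: 19.1.1.2 not covered. → 20%.
Sum: 4% + 13% + 20% = 37%.

37%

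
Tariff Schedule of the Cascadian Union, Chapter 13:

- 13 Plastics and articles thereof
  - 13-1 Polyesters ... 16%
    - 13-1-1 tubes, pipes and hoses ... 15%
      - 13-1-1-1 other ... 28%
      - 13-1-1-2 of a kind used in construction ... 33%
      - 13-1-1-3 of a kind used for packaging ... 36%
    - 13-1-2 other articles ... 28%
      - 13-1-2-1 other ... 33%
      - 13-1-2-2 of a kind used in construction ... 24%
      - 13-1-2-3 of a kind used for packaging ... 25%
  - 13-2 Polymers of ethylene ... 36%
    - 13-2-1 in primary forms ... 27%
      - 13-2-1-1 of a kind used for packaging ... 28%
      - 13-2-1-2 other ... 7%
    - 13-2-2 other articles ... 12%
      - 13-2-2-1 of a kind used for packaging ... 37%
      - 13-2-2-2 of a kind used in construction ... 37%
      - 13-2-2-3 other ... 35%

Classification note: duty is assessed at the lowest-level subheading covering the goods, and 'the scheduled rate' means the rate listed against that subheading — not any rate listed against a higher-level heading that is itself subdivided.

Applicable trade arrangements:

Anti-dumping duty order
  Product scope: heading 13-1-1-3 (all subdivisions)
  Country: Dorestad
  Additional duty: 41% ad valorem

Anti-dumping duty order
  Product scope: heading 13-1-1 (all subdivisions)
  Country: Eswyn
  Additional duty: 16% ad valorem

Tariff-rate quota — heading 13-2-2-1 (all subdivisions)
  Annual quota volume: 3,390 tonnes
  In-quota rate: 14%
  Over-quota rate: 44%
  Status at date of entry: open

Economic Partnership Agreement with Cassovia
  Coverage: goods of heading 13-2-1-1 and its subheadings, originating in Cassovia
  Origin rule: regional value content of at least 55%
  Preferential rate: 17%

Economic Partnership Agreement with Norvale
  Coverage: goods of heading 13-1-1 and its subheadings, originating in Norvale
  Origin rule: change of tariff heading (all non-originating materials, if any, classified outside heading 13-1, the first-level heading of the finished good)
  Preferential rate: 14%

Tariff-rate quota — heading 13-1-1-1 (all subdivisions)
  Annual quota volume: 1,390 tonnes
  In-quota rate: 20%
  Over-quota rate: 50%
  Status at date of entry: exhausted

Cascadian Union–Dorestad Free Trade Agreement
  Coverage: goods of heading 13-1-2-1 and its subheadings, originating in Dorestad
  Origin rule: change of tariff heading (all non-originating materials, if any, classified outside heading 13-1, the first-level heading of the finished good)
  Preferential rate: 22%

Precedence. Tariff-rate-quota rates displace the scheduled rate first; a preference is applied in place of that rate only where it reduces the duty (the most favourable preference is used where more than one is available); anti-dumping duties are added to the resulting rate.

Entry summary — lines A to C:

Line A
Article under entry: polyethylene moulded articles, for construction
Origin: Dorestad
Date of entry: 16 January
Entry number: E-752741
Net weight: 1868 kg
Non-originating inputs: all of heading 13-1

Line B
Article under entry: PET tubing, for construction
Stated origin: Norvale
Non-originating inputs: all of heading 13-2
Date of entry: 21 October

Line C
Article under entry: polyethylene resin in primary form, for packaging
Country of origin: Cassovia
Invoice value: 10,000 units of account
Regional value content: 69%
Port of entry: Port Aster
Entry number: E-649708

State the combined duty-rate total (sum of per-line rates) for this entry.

68%

Line A: polyethylene → 13-2; moulded articles → 13-2-2; for construction → 13-2-2-2. Scheduled 37%. Dorestad agreement on 13-1-2-1: 13-2-2-2 not covered. → 37%.
Line B: PET → 13-1; tubing → 13-1-1; for construction → 13-1-1-2. Scheduled 33%. Norvale agreement on 13-1-1: CTH met → 14% available; preferential 14%. → 14%.
Line C: polyethylene → 13-2; resin in primary form → 13-2-1; for packaging → 13-2-1-1. Scheduled 28%. Cassovia agreement on 13-2-1-1: RVC ≥ 55% → 17% available; preferential 17%. → 17%.
Sum: 37% + 14% + 17% = 68%.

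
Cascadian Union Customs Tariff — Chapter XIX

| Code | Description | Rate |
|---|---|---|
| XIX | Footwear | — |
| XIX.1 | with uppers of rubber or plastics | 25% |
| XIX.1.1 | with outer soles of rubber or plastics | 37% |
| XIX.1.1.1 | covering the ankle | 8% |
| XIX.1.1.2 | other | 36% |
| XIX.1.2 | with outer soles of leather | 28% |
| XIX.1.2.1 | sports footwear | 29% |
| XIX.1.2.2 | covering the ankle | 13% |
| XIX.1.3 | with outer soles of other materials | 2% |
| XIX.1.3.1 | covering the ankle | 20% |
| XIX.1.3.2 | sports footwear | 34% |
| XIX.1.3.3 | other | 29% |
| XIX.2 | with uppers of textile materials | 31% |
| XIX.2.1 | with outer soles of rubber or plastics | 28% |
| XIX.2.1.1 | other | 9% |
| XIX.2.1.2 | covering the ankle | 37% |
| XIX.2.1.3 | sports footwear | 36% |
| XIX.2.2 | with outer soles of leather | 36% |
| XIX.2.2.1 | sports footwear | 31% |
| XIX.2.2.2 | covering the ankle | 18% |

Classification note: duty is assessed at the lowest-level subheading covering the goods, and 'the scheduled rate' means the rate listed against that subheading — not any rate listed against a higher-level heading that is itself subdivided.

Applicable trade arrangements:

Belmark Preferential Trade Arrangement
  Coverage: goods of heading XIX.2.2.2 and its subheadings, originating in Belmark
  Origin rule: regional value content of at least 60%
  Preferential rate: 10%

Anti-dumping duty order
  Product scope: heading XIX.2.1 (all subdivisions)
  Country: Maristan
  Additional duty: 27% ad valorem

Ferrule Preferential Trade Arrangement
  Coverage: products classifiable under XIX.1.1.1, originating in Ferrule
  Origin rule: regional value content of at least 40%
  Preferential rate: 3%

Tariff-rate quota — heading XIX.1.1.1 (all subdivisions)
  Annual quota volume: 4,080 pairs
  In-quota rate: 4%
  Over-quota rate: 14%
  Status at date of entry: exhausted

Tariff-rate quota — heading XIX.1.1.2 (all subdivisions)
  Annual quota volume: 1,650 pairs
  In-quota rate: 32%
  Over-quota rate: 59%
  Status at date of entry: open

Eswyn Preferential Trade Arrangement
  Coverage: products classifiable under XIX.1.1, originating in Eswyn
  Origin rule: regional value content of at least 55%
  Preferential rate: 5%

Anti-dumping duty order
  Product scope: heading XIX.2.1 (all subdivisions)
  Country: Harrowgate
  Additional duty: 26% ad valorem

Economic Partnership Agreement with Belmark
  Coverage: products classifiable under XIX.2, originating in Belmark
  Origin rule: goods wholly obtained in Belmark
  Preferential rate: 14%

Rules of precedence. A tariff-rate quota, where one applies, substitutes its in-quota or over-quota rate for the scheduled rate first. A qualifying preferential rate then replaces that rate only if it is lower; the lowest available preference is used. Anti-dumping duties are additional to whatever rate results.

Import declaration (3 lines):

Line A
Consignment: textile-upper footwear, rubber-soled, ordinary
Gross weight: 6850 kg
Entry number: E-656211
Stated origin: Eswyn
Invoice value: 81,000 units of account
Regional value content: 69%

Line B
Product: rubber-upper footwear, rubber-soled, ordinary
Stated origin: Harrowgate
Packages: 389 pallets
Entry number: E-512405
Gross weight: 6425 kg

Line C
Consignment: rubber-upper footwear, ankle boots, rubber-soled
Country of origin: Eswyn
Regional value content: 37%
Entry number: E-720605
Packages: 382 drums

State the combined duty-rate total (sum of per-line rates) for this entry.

Line A: textile-upper → XIX.2; rubber-soled → XIX.2.1; ordinary → XIX.2.1.1. Scheduled 9%. Eswyn agreement on XIX.1.1: XIX.2.1.1 not covered. → 9%.
Line B: rubber-upper → XIX.1; rubber-soled → XIX.1.1; ordinary → XIX.1.1.2. Scheduled 36%. quota on XIX.1.1.2 open → in-quota 32%. → 32%.
Line C: rubber-upper → XIX.1; rubber-soled → XIX.1.1; ankle boots → XIX.1.1.1. Scheduled 8%. quota on XIX.1.1.1 exhausted → over-quota 14%; Eswyn agreement on XIX.1.1: RVC < 55%. → 14%.
Sum: 9% + 32% + 14% = 55%.

55%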